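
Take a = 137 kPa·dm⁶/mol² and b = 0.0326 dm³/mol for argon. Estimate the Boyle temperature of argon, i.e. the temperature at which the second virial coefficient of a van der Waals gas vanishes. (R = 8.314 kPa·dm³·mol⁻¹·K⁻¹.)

For a van der Waals gas the second virial coefficient B₂ = b − a/(RT) vanishes at T_B = a/(Rb).
T_B = 137/(8.314×0.0326) = 137/0.27104 = 505.5 K

T_B ≈ 505.5 K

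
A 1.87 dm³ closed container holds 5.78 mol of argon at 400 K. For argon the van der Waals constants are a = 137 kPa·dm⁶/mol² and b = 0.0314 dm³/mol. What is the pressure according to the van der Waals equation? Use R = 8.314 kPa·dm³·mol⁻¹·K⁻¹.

P ≈ 10075 kPa

P = nRT/(V − nb) − a n²/V²
nRT/(V − nb) = (5.78)(8.314)(400)/(1.87 − 5.78×0.0314) = 19222/1.6885 = 11384 kPa
a n²/V² = (137)(5.78)²/(1.87)² = 1308.9 kPa
P = 11384 − 1308.9 = 10075 kPa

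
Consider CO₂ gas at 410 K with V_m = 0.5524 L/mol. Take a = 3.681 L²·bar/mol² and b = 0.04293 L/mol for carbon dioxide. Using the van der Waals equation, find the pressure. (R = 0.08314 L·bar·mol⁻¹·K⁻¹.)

P ≈ 54.84 bar

P = RT/(V_m − b) − a/V_m²
RT/(V_m − b) = (0.08314)(410)/(0.5524 − 0.04293) = 34.087/0.50947 = 66.907 bar
a/V_m² = 3.681/(0.5524)² = 12.063 bar
P = 66.907 − 12.063 = 54.84 bar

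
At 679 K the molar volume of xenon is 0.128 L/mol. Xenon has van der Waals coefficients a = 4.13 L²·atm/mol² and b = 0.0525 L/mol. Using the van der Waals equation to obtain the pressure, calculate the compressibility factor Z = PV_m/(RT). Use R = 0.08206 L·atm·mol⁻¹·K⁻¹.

P = RT/(V_m − b) − a/V_m² = (0.08206)(679)/(0.128 − 0.0525) − 4.13/(0.128)²
  = 55.719/0.075500 − 252.08 = 738.00 − 252.08 = 485.92 atm
Z = PV_m/(RT) = (485.92)(0.128)/((0.08206)(679)) = 62.198/55.719 = 1.116

Z ≈ 1.116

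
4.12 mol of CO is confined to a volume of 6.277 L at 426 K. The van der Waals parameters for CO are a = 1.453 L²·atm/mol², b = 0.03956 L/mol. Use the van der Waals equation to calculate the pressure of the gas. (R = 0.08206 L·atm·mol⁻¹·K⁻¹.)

P = nRT/(V − nb) − a n²/V²
nRT/(V − nb) = (4.12)(0.08206)(426)/(6.277 − 4.12×0.03956) = 144.03/6.1140 = 23.557 atm
a n²/V² = (1.453)(4.12)²/(6.277)² = 0.62597 atm
P = 23.557 − 0.62597 = 22.93 atm

P ≈ 22.93 atm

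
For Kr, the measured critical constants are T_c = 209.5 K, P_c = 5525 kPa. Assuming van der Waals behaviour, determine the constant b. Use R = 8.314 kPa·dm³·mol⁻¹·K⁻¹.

b ≈ 0.03941 dm³/mol

From T_c = 8a/(27Rb) and P_c = a/(27b²): b = R T_c/(8 P_c).
b = (8.314)(209.5)/(8×5525) = 1741.8/44200 = 0.03941 dm³/mol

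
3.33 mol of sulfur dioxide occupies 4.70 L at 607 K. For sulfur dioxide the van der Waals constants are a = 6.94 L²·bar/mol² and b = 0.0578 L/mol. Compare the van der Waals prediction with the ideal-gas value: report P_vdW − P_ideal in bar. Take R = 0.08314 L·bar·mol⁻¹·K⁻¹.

Ideal: P_ideal = nRT/V = (3.33)(0.08314)(607)/4.70 = 35.7557 bar
vdW: P = nRT/(V − nb) − a n²/V² = 168.052/4.50753 − 76.9570/22.0900 = 37.2825 − 3.48379 = 33.7987 bar
ΔP = 33.7987 − 35.7557 = -1.957 bar

ΔP ≈ -1.957 bar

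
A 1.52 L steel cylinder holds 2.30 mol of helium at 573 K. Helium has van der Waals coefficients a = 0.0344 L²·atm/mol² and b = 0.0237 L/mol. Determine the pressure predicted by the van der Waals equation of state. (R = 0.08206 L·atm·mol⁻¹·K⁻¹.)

P = nRT/(V − nb) − a n²/V²
nRT/(V − nb) = (2.30)(0.08206)(573)/(1.52 − 2.30×0.0237) = 108.15/1.4655 = 73.797 atm
a n²/V² = (0.0344)(2.30)²/(1.52)² = 0.078764 atm
P = 73.797 − 0.078764 = 73.72 atm

P ≈ 73.72 atm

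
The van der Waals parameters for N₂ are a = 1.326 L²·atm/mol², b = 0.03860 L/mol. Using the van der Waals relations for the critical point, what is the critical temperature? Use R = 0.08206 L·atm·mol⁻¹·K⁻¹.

For a van der Waals gas, T_c = 8a/(27Rb).
T_c = 8×1.326/(27×0.08206×0.03860) = 10.608/0.085523 = 124.0 K

T_c ≈ 124.0 K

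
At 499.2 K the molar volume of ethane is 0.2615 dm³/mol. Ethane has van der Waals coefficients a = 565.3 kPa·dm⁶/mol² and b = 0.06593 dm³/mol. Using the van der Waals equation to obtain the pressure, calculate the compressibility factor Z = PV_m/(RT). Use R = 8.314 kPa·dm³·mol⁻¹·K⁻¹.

P = RT/(V_m − b) − a/V_m² = (8.314)(499.2)/(0.2615 − 0.06593) − 565.3/(0.2615)²
  = 4150.3/0.19557 − 8266.8 = 21222 − 8266.8 = 12955 kPa
Z = PV_m/(RT) = (12955)(0.2615)/((8.314)(499.2)) = 3387.7/4150.3 = 0.8163

Z ≈ 0.8163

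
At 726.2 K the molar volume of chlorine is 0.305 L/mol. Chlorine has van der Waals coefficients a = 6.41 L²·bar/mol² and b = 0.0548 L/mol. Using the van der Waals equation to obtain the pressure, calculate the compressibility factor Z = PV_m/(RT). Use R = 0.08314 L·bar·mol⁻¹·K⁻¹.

P = RT/(V_m − b) − a/V_m² = (0.08314)(726.2)/(0.305 − 0.0548) − 6.41/(0.305)²
  = 60.376/0.25020 − 68.906 = 241.31 − 68.906 = 172.40 bar
Z = PV_m/(RT) = (172.40)(0.305)/((0.08314)(726.2)) = 52.582/60.376 = 0.8709

Z ≈ 0.8709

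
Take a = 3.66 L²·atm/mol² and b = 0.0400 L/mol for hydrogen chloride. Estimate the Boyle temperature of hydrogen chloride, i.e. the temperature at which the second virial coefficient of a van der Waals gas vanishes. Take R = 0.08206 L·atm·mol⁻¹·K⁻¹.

For a van der Waals gas the second virial coefficient B₂ = b − a/(RT) vanishes at T_B = a/(Rb).
T_B = 3.66/(0.08206×0.0400) = 3.66/0.0032824 = 1115 K

T_B ≈ 1115 K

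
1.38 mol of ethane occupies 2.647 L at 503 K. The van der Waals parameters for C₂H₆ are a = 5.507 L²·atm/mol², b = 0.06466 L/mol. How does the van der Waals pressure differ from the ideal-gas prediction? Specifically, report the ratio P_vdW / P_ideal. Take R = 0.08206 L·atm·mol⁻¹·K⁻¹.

Ideal: P_ideal = nRT/V = (1.38)(0.08206)(503)/2.647 = 21.5191 atm
vdW: P = nRT/(V − nb) − a n²/V² = 56.9611/2.55777 − 10.4875/7.00661 = 22.2698 − 1.49680 = 20.7730 atm
Ratio = 20.7730/21.5191 = 0.9653

P_vdW / P_ideal ≈ 0.9653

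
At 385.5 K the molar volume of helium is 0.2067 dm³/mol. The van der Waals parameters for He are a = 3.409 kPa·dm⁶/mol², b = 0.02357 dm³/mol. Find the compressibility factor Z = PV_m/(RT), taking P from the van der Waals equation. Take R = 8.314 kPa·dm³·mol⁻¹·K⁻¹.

Z ≈ 1.124

P = RT/(V_m − b) − a/V_m² = (8.314)(385.5)/(0.2067 − 0.02357) − 3.409/(0.2067)²
  = 3205.0/0.18313 − 79.790 = 17501 − 79.790 = 17421 kPa
Z = PV_m/(RT) = (17421)(0.2067)/((8.314)(385.5)) = 3600.9/3205.0 = 1.124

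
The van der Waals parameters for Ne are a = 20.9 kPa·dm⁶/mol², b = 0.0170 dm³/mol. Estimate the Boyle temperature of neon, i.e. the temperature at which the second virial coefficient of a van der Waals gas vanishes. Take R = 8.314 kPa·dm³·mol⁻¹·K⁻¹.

For a van der Waals gas the second virial coefficient B₂ = b − a/(RT) vanishes at T_B = a/(Rb).
T_B = 20.9/(8.314×0.0170) = 20.9/0.14134 = 147.9 K

T_B ≈ 147.9 K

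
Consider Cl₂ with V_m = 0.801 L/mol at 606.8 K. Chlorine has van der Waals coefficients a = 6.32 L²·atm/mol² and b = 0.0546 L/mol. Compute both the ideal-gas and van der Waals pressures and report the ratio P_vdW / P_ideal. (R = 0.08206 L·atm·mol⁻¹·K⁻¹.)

P_vdW / P_ideal ≈ 0.9147

Ideal: P_ideal = RT/V_m = (0.08206)(606.8)/0.801 = 62.1648 atm
vdW: P = RT/(V_m − b) − a/V_m² = 49.7940/0.746400 − 6.32/0.641601 = 66.7122 − 9.85036 = 56.8618 atm
Ratio = 56.8618/62.1648 = 0.9147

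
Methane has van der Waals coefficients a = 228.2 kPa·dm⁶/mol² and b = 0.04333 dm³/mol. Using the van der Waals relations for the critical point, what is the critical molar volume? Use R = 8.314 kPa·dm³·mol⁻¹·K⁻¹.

For a van der Waals gas, V_m,c = 3b.
V_m,c = 3×0.04333 = 0.1300 dm³/mol

V_m,c ≈ 0.1300 dm³/mol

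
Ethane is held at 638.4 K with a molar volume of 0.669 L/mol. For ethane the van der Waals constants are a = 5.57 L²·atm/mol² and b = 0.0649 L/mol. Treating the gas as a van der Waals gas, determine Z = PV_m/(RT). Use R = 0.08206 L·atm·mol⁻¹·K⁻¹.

Z ≈ 0.9485

P = RT/(V_m − b) − a/V_m² = (0.08206)(638.4)/(0.669 − 0.0649) − 5.57/(0.669)²
  = 52.387/0.60410 − 12.445 = 86.719 − 12.445 = 74.274 atm
Z = PV_m/(RT) = (74.274)(0.669)/((0.08206)(638.4)) = 49.689/52.387 = 0.9485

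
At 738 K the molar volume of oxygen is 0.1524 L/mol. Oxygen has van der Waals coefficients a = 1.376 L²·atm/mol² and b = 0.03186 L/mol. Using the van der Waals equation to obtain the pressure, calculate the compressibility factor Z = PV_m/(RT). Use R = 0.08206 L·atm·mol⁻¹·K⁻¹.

P = RT/(V_m − b) − a/V_m² = (0.08206)(738)/(0.1524 − 0.03186) − 1.376/(0.1524)²
  = 60.560/0.12054 − 59.245 = 502.41 − 59.245 = 443.17 atm
Z = PV_m/(RT) = (443.17)(0.1524)/((0.08206)(738)) = 67.539/60.560 = 1.115

Z ≈ 1.115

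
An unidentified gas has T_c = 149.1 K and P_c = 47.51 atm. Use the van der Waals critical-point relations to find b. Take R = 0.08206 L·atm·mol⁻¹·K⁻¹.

From T_c = 8a/(27Rb) and P_c = a/(27b²): b = R T_c/(8 P_c).
b = (0.08206)(149.1)/(8×47.51) = 12.235/380.08 = 0.03219 L/mol

b ≈ 0.03219 L/mol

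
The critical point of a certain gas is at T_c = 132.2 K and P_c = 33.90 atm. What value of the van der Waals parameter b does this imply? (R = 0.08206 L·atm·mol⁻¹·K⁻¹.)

From T_c = 8a/(27Rb) and P_c = a/(27b²): b = R T_c/(8 P_c).
b = (0.08206)(132.2)/(8×33.90) = 10.848/271.20 = 0.04000 L/mol

b ≈ 0.04000 L/mol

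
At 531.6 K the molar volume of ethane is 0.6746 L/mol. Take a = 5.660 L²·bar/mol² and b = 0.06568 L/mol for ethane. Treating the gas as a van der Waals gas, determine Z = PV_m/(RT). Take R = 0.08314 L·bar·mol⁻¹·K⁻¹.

P = RT/(V_m − b) − a/V_m² = (0.08314)(531.6)/(0.6746 − 0.06568) − 5.660/(0.6746)²
  = 44.197/0.60892 − 12.437 = 72.583 − 12.437 = 60.146 bar
Z = PV_m/(RT) = (60.146)(0.6746)/((0.08314)(531.6)) = 40.574/44.197 = 0.9180

Z ≈ 0.9180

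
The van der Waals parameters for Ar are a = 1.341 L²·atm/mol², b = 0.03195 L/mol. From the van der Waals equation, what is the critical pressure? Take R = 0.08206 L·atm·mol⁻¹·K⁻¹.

P_c ≈ 48.65 atm

For a van der Waals gas, P_c = a/(27b²).
P_c = 1.341/(27×(0.03195)²) = 1.341/0.027562 = 48.65 atm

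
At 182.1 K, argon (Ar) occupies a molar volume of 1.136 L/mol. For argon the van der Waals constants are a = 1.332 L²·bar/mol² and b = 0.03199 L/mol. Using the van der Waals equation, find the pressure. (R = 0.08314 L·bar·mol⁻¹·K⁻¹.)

P = RT/(V_m − b) − a/V_m²
RT/(V_m − b) = (0.08314)(182.1)/(1.136 − 0.03199) = 15.140/1.1040 = 13.714 bar
a/V_m² = 1.332/(1.136)² = 1.0322 bar
P = 13.714 − 1.0322 = 12.68 bar

P ≈ 12.68 bar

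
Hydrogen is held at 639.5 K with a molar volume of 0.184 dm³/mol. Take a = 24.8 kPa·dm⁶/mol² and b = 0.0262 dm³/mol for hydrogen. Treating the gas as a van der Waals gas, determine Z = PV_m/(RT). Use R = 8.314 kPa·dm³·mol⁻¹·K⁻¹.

Z ≈ 1.141

P = RT/(V_m − b) − a/V_m² = (8.314)(639.5)/(0.184 − 0.0262) − 24.8/(0.184)²
  = 5316.8/0.15780 − 732.51 = 33693 − 732.51 = 32960 kPa
Z = PV_m/(RT) = (32960)(0.184)/((8.314)(639.5)) = 6064.6/5316.8 = 1.141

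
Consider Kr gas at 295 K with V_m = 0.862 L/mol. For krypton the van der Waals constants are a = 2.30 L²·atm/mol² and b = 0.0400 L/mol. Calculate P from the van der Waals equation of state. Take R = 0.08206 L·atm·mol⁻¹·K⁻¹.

P = RT/(V_m − b) − a/V_m²
RT/(V_m − b) = (0.08206)(295)/(0.862 − 0.0400) = 24.208/0.82200 = 29.450 atm
a/V_m² = 2.30/(0.862)² = 3.0954 atm
P = 29.450 − 3.0954 = 26.35 atm

P ≈ 26.35 atm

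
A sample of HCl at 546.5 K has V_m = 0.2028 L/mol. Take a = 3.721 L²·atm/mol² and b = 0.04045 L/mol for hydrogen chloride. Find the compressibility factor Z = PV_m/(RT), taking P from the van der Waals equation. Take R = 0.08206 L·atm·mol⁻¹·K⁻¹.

Z ≈ 0.8400

P = RT/(V_m − b) − a/V_m² = (0.08206)(546.5)/(0.2028 − 0.04045) − 3.721/(0.2028)²
  = 44.846/0.16235 − 90.474 = 276.23 − 90.474 = 185.76 atm
Z = PV_m/(RT) = (185.76)(0.2028)/((0.08206)(546.5)) = 37.672/44.846 = 0.8400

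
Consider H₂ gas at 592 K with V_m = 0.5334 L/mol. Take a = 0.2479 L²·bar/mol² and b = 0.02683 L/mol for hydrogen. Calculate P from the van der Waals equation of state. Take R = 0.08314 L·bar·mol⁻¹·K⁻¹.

P ≈ 96.29 bar

P = RT/(V_m − b) − a/V_m²
RT/(V_m − b) = (0.08314)(592)/(0.5334 − 0.02683) = 49.219/0.50657 = 97.161 bar
a/V_m² = 0.2479/(0.5334)² = 0.87131 bar
P = 97.161 − 0.87131 = 96.29 bar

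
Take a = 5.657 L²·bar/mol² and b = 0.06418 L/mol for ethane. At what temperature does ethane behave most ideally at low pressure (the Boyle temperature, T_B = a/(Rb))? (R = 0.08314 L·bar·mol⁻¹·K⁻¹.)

For a van der Waals gas the second virial coefficient B₂ = b − a/(RT) vanishes at T_B = a/(Rb).
T_B = 5.657/(0.08314×0.06418) = 5.657/0.0053359 = 1060 K

T_B ≈ 1060 K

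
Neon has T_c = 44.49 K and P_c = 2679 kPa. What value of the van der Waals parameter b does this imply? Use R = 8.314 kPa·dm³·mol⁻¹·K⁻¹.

From T_c = 8a/(27Rb) and P_c = a/(27b²): b = R T_c/(8 P_c).
b = (8.314)(44.49)/(8×2679) = 369.89/21432 = 0.01726 dm³/mol

b ≈ 0.01726 dm³/mol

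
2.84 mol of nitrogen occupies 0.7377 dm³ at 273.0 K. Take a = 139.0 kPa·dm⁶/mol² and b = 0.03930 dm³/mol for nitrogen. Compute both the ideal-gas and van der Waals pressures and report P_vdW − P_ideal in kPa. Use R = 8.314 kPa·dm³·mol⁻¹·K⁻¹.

ΔP ≈ -502 kPa

Ideal: P_ideal = nRT/V = (2.84)(8.314)(273.0)/0.7377 = 8737.98 kPa
vdW: P = nRT/(V − nb) − a n²/V² = 6446.01/0.626088 − 1121.12/0.544201 = 10295.7 − 2060.12 = 8235.6 kPa
ΔP = 8235.6 − 8737.98 = -502 kPa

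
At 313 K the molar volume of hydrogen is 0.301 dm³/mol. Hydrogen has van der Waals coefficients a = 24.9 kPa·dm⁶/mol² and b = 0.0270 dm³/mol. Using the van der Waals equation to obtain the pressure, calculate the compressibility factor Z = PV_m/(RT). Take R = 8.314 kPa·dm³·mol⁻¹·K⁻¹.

P = RT/(V_m − b) − a/V_m² = (8.314)(313)/(0.301 − 0.0270) − 24.9/(0.301)²
  = 2602.3/0.27400 − 274.83 = 9497.4 − 274.83 = 9222.6 kPa
Z = PV_m/(RT) = (9222.6)(0.301)/((8.314)(313)) = 2776.0/2602.3 = 1.067

Z ≈ 1.067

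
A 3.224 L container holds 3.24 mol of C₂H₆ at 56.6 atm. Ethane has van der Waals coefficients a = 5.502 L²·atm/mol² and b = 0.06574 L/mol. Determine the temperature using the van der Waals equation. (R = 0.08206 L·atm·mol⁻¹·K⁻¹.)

T = (P + a n²/V²)(V − nb)/(nR)
P + a n²/V² = 56.6 + (5.502)(3.24)²/(3.224)² = 62.157 atm
V − nb = 3.224 − (3.24)(0.06574) = 3.0110 L
T = (62.157)(3.0110)/((3.24)(0.08206)) = 703.9 K

T ≈ 703.9 K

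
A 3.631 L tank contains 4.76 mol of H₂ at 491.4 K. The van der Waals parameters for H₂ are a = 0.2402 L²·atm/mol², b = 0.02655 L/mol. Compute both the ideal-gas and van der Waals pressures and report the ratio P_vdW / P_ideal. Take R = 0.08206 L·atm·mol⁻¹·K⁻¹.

Ideal: P_ideal = nRT/V = (4.76)(0.08206)(491.4)/3.631 = 52.8625 atm
vdW: P = nRT/(V − nb) − a n²/V² = 191.944/3.50462 − 5.44236/13.1842 = 54.7688 − 0.412794 = 54.3560 atm
Ratio = 54.3560/52.8625 = 1.028

P_vdW / P_ideal ≈ 1.028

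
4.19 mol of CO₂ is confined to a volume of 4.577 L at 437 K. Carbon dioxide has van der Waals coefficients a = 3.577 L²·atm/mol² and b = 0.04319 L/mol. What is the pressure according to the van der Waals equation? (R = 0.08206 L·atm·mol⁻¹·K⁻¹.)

P = nRT/(V − nb) − a n²/V²
nRT/(V − nb) = (4.19)(0.08206)(437)/(4.577 − 4.19×0.04319) = 150.25/4.3960 = 34.179 atm
a n²/V² = (3.577)(4.19)²/(4.577)² = 2.9977 atm
P = 34.179 − 2.9977 = 31.18 atm

P ≈ 31.18 atm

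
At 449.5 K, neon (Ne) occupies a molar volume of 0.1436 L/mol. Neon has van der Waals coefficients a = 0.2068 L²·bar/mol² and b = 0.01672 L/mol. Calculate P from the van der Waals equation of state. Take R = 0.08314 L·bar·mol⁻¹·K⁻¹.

P ≈ 284.5 bar

P = RT/(V_m − b) − a/V_m²
RT/(V_m − b) = (0.08314)(449.5)/(0.1436 − 0.01672) = 37.371/0.12688 = 294.54 bar
a/V_m² = 0.2068/(0.1436)² = 10.029 bar
P = 294.54 − 10.029 = 284.5 bar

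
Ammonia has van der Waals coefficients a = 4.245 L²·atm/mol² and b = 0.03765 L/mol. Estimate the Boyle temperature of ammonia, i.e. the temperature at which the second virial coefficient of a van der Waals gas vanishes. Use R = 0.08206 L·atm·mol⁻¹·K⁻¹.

T_B ≈ 1374 K

For a van der Waals gas the second virial coefficient B₂ = b − a/(RT) vanishes at T_B = a/(Rb).
T_B = 4.245/(0.08206×0.03765) = 4.245/0.0030896 = 1374 K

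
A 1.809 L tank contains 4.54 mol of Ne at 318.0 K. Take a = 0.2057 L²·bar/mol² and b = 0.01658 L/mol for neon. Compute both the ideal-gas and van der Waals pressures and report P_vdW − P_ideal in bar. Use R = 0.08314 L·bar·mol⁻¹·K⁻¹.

ΔP ≈ 1.585 bar

Ideal: P_ideal = nRT/V = (4.54)(0.08314)(318.0)/1.809 = 66.3521 bar
vdW: P = nRT/(V − nb) − a n²/V² = 120.031/1.73373 − 4.23981/3.27248 = 69.2328 − 1.29560 = 67.9372 bar
ΔP = 67.9372 − 66.3521 = 1.585 bar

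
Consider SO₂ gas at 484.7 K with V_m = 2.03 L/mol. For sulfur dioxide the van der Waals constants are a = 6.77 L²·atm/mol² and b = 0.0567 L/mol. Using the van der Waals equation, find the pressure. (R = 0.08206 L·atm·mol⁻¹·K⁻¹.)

P = RT/(V_m − b) − a/V_m²
RT/(V_m − b) = (0.08206)(484.7)/(2.03 − 0.0567) = 39.774/1.9733 = 20.156 atm
a/V_m² = 6.77/(2.03)² = 1.6428 atm
P = 20.156 − 1.6428 = 18.51 atm

P ≈ 18.51 atm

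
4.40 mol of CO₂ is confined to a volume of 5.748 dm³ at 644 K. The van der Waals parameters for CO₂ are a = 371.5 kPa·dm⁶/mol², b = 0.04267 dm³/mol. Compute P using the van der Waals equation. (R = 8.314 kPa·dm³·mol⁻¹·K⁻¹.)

P = nRT/(V − nb) − a n²/V²
nRT/(V − nb) = (4.40)(8.314)(644)/(5.748 − 4.40×0.04267) = 23559/5.5603 = 4237.0 kPa
a n²/V² = (371.5)(4.40)²/(5.748)² = 217.69 kPa
P = 4237.0 − 217.69 = 4019 kPa

P ≈ 4019 kPa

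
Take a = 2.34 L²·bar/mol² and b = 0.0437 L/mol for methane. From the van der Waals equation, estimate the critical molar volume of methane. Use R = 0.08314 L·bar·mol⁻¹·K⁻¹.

V_m,c ≈ 0.1311 L/mol

For a van der Waals gas, V_m,c = 3b.
V_m,c = 3×0.0437 = 0.1311 L/mol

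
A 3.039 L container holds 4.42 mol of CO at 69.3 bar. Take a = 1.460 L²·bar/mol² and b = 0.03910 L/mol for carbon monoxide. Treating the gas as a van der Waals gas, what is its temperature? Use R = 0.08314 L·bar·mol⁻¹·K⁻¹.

T ≈ 564.6 K

T = (P + a n²/V²)(V − nb)/(nR)
P + a n²/V² = 69.3 + (1.460)(4.42)²/(3.039)² = 72.388 bar
V − nb = 3.039 − (4.42)(0.03910) = 2.8662 L
T = (72.388)(2.8662)/((4.42)(0.08314)) = 564.6 K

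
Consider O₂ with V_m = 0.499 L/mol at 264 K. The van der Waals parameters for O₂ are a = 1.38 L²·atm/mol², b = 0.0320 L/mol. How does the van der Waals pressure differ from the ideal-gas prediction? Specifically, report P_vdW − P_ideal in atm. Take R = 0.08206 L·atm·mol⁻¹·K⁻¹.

ΔP ≈ -2.567 atm

Ideal: P_ideal = RT/V_m = (0.08206)(264)/0.499 = 43.4145 atm
vdW: P = RT/(V_m − b) − a/V_m² = 21.6638/0.467000 − 1.38/0.249001 = 46.3893 − 5.54215 = 40.8472 atm
ΔP = 40.8472 − 43.4145 = -2.567 atm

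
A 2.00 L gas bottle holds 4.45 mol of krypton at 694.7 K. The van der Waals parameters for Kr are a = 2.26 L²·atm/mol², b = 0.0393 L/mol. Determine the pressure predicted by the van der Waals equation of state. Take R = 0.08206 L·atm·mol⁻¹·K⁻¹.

P ≈ 127.8 atm

P = nRT/(V − nb) − a n²/V²
nRT/(V − nb) = (4.45)(0.08206)(694.7)/(2.00 − 4.45×0.0393) = 253.68/1.8251 = 139.00 atm
a n²/V² = (2.26)(4.45)²/(2.00)² = 11.188 atm
P = 139.00 − 11.188 = 127.8 atm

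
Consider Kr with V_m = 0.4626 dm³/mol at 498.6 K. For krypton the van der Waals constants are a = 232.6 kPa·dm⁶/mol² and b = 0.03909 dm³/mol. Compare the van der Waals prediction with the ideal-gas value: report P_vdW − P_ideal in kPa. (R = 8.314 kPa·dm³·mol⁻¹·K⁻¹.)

ΔP ≈ -259.8 kPa

Ideal: P_ideal = RT/V_m = (8.314)(498.6)/0.4626 = 8961.00 kPa
vdW: P = RT/(V_m − b) − a/V_m² = 4145.36/0.423510 − 232.6/0.213999 = 9788.10 − 1086.92 = 8701.18 kPa
ΔP = 8701.18 − 8961.00 = -259.8 kPa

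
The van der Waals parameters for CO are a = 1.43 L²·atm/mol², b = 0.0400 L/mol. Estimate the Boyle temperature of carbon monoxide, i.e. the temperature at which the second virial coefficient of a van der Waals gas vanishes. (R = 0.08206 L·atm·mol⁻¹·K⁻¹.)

T_B ≈ 435.7 K

For a van der Waals gas the second virial coefficient B₂ = b − a/(RT) vanishes at T_B = a/(Rb).
T_B = 1.43/(0.08206×0.0400) = 1.43/0.0032824 = 435.7 K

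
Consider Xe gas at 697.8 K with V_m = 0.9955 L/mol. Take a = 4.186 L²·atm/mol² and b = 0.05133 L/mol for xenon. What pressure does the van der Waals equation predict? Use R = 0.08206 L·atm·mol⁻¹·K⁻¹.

P ≈ 56.42 atm

P = RT/(V_m − b) − a/V_m²
RT/(V_m − b) = (0.08206)(697.8)/(0.9955 − 0.05133) = 57.261/0.94417 = 60.647 atm
a/V_m² = 4.186/(0.9955)² = 4.2239 atm
P = 60.647 − 4.2239 = 56.42 atm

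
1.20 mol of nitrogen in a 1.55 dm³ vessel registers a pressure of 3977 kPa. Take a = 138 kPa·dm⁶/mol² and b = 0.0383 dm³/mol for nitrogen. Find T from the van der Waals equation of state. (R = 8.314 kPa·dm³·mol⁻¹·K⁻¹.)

T ≈ 612.0 K

T = (P + a n²/V²)(V − nb)/(nR)
P + a n²/V² = 3977 + (138)(1.20)²/(1.55)² = 4059.7 kPa
V − nb = 1.55 − (1.20)(0.0383) = 1.5040 dm³
T = (4059.7)(1.5040)/((1.20)(8.314)) = 612.0 K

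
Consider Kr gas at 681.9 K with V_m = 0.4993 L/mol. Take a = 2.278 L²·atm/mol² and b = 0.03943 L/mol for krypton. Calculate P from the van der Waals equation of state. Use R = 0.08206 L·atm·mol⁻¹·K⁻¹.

P ≈ 112.5 atm

P = RT/(V_m − b) − a/V_m²
RT/(V_m − b) = (0.08206)(681.9)/(0.4993 − 0.03943) = 55.957/0.45987 = 121.68 atm
a/V_m² = 2.278/(0.4993)² = 9.1376 atm
P = 121.68 − 9.1376 = 112.5 atm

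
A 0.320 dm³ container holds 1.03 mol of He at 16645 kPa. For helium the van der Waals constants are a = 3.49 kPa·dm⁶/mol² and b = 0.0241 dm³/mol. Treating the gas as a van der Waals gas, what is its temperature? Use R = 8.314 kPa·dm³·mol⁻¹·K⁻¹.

T = (P + a n²/V²)(V − nb)/(nR)
P + a n²/V² = 16645 + (3.49)(1.03)²/(0.320)² = 16681 kPa
V − nb = 0.320 − (1.03)(0.0241) = 0.29518 dm³
T = (16681)(0.29518)/((1.03)(8.314)) = 575.0 K

T ≈ 575.0 K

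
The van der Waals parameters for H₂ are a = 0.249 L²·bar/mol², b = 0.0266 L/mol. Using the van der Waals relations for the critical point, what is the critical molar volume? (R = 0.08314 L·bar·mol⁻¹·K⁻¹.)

V_m,c ≈ 0.07980 L/mol

For a van der Waals gas, V_m,c = 3b.
V_m,c = 3×0.0266 = 0.07980 L/mol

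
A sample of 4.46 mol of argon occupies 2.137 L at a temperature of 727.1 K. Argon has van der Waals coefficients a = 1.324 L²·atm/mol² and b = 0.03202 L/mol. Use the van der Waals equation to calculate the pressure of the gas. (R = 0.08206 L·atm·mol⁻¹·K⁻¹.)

P ≈ 127.7 atm

P = nRT/(V − nb) − a n²/V²
nRT/(V − nb) = (4.46)(0.08206)(727.1)/(2.137 − 4.46×0.03202) = 266.11/1.9942 = 133.44 atm
a n²/V² = (1.324)(4.46)²/(2.137)² = 5.7670 atm
P = 133.44 − 5.7670 = 127.7 atm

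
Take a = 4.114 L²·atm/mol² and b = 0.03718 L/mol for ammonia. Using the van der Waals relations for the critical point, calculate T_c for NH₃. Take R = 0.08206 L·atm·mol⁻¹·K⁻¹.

T_c ≈ 399.5 K

For a van der Waals gas, T_c = 8a/(27Rb).
T_c = 8×4.114/(27×0.08206×0.03718) = 32.912/0.082377 = 399.5 K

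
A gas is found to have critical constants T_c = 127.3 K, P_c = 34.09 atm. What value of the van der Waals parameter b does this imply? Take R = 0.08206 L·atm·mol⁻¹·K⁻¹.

From T_c = 8a/(27Rb) and P_c = a/(27b²): b = R T_c/(8 P_c).
b = (0.08206)(127.3)/(8×34.09) = 10.446/272.72 = 0.03830 L/mol

b ≈ 0.03830 L/mol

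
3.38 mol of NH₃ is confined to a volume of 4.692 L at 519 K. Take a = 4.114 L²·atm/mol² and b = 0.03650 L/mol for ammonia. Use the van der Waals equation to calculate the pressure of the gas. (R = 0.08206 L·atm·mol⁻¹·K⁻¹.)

P ≈ 29.37 atm

P = nRT/(V − nb) − a n²/V²
nRT/(V − nb) = (3.38)(0.08206)(519)/(4.692 − 3.38×0.03650) = 143.95/4.5686 = 31.509 atm
a n²/V² = (4.114)(3.38)²/(4.692)² = 2.1349 atm
P = 31.509 − 2.1349 = 29.37 atm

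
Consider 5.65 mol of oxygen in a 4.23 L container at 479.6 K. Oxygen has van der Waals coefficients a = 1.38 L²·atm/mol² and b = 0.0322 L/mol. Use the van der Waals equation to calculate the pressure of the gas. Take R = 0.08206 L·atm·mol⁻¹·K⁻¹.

P = nRT/(V − nb) − a n²/V²
nRT/(V − nb) = (5.65)(0.08206)(479.6)/(4.23 − 5.65×0.0322) = 222.36/4.0481 = 54.929 atm
a n²/V² = (1.38)(5.65)²/(4.23)² = 2.4620 atm
P = 54.929 − 2.4620 = 52.47 atm

P ≈ 52.47 atm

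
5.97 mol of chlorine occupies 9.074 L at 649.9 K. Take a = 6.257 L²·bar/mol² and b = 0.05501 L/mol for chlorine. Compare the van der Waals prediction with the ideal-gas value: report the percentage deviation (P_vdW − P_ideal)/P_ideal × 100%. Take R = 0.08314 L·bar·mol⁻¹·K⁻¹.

Ideal: P_ideal = nRT/V = (5.97)(0.08314)(649.9)/9.074 = 35.5494 bar
vdW: P = nRT/(V − nb) − a n²/V² = 322.575/8.74559 − 223.005/82.3375 = 36.8843 − 2.70843 = 34.1759 bar
% deviation = (34.1759 − 35.5494)/35.5494 × 100% = -3.86%

-3.86 %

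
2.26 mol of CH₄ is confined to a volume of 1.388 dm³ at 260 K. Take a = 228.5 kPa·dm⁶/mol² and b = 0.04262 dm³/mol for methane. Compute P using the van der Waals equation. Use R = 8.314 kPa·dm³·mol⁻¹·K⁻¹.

P = nRT/(V − nb) − a n²/V²
nRT/(V − nb) = (2.26)(8.314)(260)/(1.388 − 2.26×0.04262) = 4885.3/1.2917 = 3782.1 kPa
a n²/V² = (228.5)(2.26)²/(1.388)² = 605.79 kPa
P = 3782.1 − 605.79 = 3176 kPa

P ≈ 3176 kPa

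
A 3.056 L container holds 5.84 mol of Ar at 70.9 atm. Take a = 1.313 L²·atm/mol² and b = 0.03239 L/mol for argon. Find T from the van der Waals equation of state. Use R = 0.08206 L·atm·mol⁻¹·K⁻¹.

T ≈ 452.8 K

T = (P + a n²/V²)(V − nb)/(nR)
P + a n²/V² = 70.9 + (1.313)(5.84)²/(3.056)² = 75.695 atm
V − nb = 3.056 − (5.84)(0.03239) = 2.8668 L
T = (75.695)(2.8668)/((5.84)(0.08206)) = 452.8 K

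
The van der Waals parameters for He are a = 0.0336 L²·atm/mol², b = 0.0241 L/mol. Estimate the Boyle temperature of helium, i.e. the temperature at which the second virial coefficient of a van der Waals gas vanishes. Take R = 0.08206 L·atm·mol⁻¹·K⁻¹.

T_B ≈ 16.99 K

For a van der Waals gas the second virial coefficient B₂ = b − a/(RT) vanishes at T_B = a/(Rb).
T_B = 0.0336/(0.08206×0.0241) = 0.0336/0.0019776 = 16.99 K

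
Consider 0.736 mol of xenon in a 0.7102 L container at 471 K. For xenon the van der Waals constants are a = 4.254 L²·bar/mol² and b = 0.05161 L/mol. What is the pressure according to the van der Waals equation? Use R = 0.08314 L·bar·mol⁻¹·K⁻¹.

P ≈ 38.31 bar

P = nRT/(V − nb) − a n²/V²
nRT/(V − nb) = (0.736)(0.08314)(471)/(0.7102 − 0.736×0.05161) = 28.821/0.67222 = 42.874 bar
a n²/V² = (4.254)(0.736)²/(0.7102)² = 4.5687 bar
P = 42.874 − 4.5687 = 38.31 bar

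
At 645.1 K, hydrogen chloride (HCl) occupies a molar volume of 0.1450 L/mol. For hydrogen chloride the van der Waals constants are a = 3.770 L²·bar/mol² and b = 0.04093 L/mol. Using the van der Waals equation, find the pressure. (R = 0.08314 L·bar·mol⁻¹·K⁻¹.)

P = RT/(V_m − b) − a/V_m²
RT/(V_m − b) = (0.08314)(645.1)/(0.1450 − 0.04093) = 53.634/0.10407 = 515.36 bar
a/V_m² = 3.770/(0.1450)² = 179.31 bar
P = 515.36 − 179.31 = 336.1 bar

P ≈ 336.1 bar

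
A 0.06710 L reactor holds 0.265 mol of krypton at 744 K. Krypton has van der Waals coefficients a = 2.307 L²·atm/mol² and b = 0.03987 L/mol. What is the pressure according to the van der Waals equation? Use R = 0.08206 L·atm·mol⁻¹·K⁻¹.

P = nRT/(V − nb) − a n²/V²
nRT/(V − nb) = (0.265)(0.08206)(744)/(0.06710 − 0.265×0.03987) = 16.179/0.056534 = 286.18 atm
a n²/V² = (2.307)(0.265)²/(0.06710)² = 35.983 atm
P = 286.18 − 35.983 = 250.2 atm

P ≈ 250.2 atm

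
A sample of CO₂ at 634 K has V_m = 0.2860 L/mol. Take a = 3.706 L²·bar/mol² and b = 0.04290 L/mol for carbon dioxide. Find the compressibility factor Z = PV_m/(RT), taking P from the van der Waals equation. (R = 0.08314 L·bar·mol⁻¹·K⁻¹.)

Z ≈ 0.9306

P = RT/(V_m − b) − a/V_m² = (0.08314)(634)/(0.2860 − 0.04290) − 3.706/(0.2860)²
  = 52.711/0.24310 − 45.308 = 216.83 − 45.308 = 171.52 bar
Z = PV_m/(RT) = (171.52)(0.2860)/((0.08314)(634)) = 49.055/52.711 = 0.9306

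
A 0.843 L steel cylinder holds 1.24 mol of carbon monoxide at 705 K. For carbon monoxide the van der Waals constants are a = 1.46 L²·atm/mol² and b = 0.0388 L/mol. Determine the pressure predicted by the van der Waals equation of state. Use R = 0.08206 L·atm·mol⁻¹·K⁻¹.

P ≈ 87.09 atm

P = nRT/(V − nb) − a n²/V²
nRT/(V − nb) = (1.24)(0.08206)(705)/(0.843 − 1.24×0.0388) = 71.737/0.79489 = 90.248 atm
a n²/V² = (1.46)(1.24)²/(0.843)² = 3.1589 atm
P = 90.248 − 3.1589 = 87.09 atm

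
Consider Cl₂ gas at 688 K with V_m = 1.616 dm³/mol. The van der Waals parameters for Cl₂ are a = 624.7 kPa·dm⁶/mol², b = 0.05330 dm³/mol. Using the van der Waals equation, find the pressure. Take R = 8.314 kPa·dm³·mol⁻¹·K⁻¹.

P ≈ 3421 kPa

P = RT/(V_m − b) − a/V_m²
RT/(V_m − b) = (8.314)(688)/(1.616 − 0.05330) = 5720.0/1.5627 = 3660.3 kPa
a/V_m² = 624.7/(1.616)² = 239.22 kPa
P = 3660.3 − 239.22 = 3421 kPa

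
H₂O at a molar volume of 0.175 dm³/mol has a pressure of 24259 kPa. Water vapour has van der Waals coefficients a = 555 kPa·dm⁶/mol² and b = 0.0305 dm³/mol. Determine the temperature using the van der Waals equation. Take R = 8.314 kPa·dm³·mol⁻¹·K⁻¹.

T ≈ 736.6 K

T = (P + a/V_m²)(V_m − b)/R
P + a/V_m² = 24259 + 555/(0.175)² = 42381 kPa
V_m − b = 0.175 − 0.0305 = 0.14450 dm³/mol
T = (42381)(0.14450)/8.314 = 736.6 K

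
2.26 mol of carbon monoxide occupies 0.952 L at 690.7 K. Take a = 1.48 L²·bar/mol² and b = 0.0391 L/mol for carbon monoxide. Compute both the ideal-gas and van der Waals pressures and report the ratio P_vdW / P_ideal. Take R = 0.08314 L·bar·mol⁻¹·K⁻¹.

P_vdW / P_ideal ≈ 1.041

Ideal: P_ideal = nRT/V = (2.26)(0.08314)(690.7)/0.952 = 136.324 bar
vdW: P = nRT/(V − nb) − a n²/V² = 129.780/0.863634 − 7.55925/0.906304 = 150.272 − 8.34074 = 141.931 bar
Ratio = 141.931/136.324 = 1.041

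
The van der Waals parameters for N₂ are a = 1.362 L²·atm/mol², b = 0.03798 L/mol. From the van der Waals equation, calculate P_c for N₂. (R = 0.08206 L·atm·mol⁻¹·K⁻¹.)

For a van der Waals gas, P_c = a/(27b²).
P_c = 1.362/(27×(0.03798)²) = 1.362/0.038947 = 34.97 atm

P_c ≈ 34.97 atm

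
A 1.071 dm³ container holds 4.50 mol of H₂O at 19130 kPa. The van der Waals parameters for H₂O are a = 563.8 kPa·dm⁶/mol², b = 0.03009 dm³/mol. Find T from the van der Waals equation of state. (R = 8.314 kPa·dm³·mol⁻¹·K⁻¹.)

T = (P + a n²/V²)(V − nb)/(nR)
P + a n²/V² = 19130 + (563.8)(4.50)²/(1.071)² = 29083 kPa
V − nb = 1.071 − (4.50)(0.03009) = 0.93560 dm³
T = (29083)(0.93560)/((4.50)(8.314)) = 727.3 K

T ≈ 727.3 K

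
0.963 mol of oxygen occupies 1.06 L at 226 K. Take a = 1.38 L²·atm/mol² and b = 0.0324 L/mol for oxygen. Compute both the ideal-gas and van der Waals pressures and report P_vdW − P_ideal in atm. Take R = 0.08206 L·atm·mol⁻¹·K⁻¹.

Ideal: P_ideal = nRT/V = (0.963)(0.08206)(226)/1.06 = 16.8485 atm
vdW: P = nRT/(V − nb) − a n²/V² = 17.8594/1.02880 − 1.27977/1.12360 = 17.3594 − 1.13899 = 16.2204 atm
ΔP = 16.2204 − 16.8485 = -0.628 atm

ΔP ≈ -0.628 atm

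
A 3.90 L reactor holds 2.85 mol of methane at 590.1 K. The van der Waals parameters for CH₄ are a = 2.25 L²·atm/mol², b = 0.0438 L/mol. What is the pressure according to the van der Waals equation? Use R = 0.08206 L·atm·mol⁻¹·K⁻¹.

P ≈ 35.36 atm

P = nRT/(V − nb) − a n²/V²
nRT/(V − nb) = (2.85)(0.08206)(590.1)/(3.90 − 2.85×0.0438) = 138.01/3.7752 = 36.557 atm
a n²/V² = (2.25)(2.85)²/(3.90)² = 1.2016 atm
P = 36.557 − 1.2016 = 35.36 atm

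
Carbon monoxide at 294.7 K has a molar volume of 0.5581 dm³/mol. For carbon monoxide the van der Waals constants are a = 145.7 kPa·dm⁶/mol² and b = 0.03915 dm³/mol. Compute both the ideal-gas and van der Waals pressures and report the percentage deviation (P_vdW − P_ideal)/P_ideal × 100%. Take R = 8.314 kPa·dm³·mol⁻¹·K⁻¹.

Ideal: P_ideal = RT/V_m = (8.314)(294.7)/0.5581 = 4390.14 kPa
vdW: P = RT/(V_m − b) − a/V_m² = 2450.14/0.518950 − 145.7/0.311476 = 4721.34 − 467.773 = 4253.57 kPa
% deviation = (4253.57 − 4390.14)/4390.14 × 100% = -3.11%

-3.11 %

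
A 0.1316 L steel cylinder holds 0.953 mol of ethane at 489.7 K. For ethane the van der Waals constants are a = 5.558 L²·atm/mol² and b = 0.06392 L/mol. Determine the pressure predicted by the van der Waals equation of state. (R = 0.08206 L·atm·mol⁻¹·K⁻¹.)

P = nRT/(V − nb) − a n²/V²
nRT/(V − nb) = (0.953)(0.08206)(489.7)/(0.1316 − 0.953×0.06392) = 38.296/0.070684 = 541.79 atm
a n²/V² = (5.558)(0.953)²/(0.1316)² = 291.47 atm
P = 541.79 − 291.47 = 250.3 atm

P ≈ 250.3 atm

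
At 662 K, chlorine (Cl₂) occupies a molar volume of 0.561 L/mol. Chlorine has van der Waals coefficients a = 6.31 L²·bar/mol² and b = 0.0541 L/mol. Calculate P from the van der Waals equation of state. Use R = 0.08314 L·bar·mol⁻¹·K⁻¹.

P ≈ 88.53 bar

P = RT/(V_m − b) − a/V_m²
RT/(V_m − b) = (0.08314)(662)/(0.561 − 0.0541) = 55.039/0.50690 = 108.58 bar
a/V_m² = 6.31/(0.561)² = 20.050 bar
P = 108.58 − 20.050 = 88.53 bar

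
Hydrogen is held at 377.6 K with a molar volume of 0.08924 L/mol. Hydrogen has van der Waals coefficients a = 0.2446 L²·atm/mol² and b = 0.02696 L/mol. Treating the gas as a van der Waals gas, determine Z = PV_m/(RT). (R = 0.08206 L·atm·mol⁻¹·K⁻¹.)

P = RT/(V_m − b) − a/V_m² = (0.08206)(377.6)/(0.08924 − 0.02696) − 0.2446/(0.08924)²
  = 30.986/0.062280 − 30.714 = 497.53 − 30.714 = 466.82 atm
Z = PV_m/(RT) = (466.82)(0.08924)/((0.08206)(377.6)) = 41.659/30.986 = 1.344

Z ≈ 1.344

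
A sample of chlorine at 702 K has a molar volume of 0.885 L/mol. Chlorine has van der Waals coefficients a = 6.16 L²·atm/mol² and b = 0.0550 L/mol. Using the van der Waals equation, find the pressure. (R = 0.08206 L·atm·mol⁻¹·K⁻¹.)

P ≈ 61.54 atm

P = RT/(V_m − b) − a/V_m²
RT/(V_m − b) = (0.08206)(702)/(0.885 − 0.0550) = 57.606/0.83000 = 69.405 atm
a/V_m² = 6.16/(0.885)² = 7.8649 atm
P = 69.405 − 7.8649 = 61.54 atm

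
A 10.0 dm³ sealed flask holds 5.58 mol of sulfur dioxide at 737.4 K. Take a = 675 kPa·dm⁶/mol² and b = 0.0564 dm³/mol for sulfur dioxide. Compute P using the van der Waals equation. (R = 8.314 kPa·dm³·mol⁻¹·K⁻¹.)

P = nRT/(V − nb) − a n²/V²
nRT/(V − nb) = (5.58)(8.314)(737.4)/(10.0 − 5.58×0.0564) = 34210/9.6853 = 3532.2 kPa
a n²/V² = (675)(5.58)²/(10.0)² = 210.17 kPa
P = 3532.2 − 210.17 = 3322 kPa

P ≈ 3322 kPa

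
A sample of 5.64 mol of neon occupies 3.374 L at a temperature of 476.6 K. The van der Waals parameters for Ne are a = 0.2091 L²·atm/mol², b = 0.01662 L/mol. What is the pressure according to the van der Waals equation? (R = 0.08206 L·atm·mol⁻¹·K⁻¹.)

P ≈ 66.66 atm

P = nRT/(V − nb) − a n²/V²
nRT/(V − nb) = (5.64)(0.08206)(476.6)/(3.374 − 5.64×0.01662) = 220.58/3.2803 = 67.244 atm
a n²/V² = (0.2091)(5.64)²/(3.374)² = 0.58428 atm
P = 67.244 − 0.58428 = 66.66 atm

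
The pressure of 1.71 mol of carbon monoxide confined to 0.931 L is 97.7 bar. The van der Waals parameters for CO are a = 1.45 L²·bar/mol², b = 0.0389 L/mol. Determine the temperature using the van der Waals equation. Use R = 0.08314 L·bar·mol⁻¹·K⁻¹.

T = (P + a n²/V²)(V − nb)/(nR)
P + a n²/V² = 97.7 + (1.45)(1.71)²/(0.931)² = 102.59 bar
V − nb = 0.931 − (1.71)(0.0389) = 0.86448 L
T = (102.59)(0.86448)/((1.71)(0.08314)) = 623.8 K

T ≈ 623.8 K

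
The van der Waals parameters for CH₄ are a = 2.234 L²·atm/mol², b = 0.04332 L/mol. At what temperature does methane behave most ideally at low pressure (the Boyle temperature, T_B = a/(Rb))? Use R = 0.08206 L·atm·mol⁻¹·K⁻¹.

T_B ≈ 628.4 K

For a van der Waals gas the second virial coefficient B₂ = b − a/(RT) vanishes at T_B = a/(Rb).
T_B = 2.234/(0.08206×0.04332) = 2.234/0.0035548 = 628.4 K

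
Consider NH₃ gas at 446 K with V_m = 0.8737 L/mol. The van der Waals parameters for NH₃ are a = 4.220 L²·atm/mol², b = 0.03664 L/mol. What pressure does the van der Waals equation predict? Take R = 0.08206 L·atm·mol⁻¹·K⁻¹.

P ≈ 38.19 atm

P = RT/(V_m − b) − a/V_m²
RT/(V_m − b) = (0.08206)(446)/(0.8737 − 0.03664) = 36.599/0.83706 = 43.723 atm
a/V_m² = 4.220/(0.8737)² = 5.5283 atm
P = 43.723 − 5.5283 = 38.19 atm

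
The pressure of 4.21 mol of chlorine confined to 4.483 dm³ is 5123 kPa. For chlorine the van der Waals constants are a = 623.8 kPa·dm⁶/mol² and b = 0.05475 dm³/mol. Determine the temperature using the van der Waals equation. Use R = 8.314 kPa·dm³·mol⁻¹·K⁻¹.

T ≈ 689.2 K

T = (P + a n²/V²)(V − nb)/(nR)
P + a n²/V² = 5123 + (623.8)(4.21)²/(4.483)² = 5673.1 kPa
V − nb = 4.483 − (4.21)(0.05475) = 4.2525 dm³
T = (5673.1)(4.2525)/((4.21)(8.314)) = 689.2 K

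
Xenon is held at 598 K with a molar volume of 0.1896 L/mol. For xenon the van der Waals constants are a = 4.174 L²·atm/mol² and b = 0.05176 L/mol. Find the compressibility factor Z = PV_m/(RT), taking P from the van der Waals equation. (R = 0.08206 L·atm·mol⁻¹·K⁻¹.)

P = RT/(V_m − b) − a/V_m² = (0.08206)(598)/(0.1896 − 0.05176) − 4.174/(0.1896)²
  = 49.072/0.13784 − 116.11 = 356.01 − 116.11 = 239.90 atm
Z = PV_m/(RT) = (239.90)(0.1896)/((0.08206)(598)) = 45.485/49.072 = 0.9269

Z ≈ 0.9269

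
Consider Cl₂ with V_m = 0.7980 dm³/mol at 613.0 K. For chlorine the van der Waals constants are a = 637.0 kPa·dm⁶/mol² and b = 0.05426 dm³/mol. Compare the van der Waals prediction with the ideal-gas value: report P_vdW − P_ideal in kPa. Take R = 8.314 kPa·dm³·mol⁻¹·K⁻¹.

Ideal: P_ideal = RT/V_m = (8.314)(613.0)/0.7980 = 6386.57 kPa
vdW: P = RT/(V_m − b) − a/V_m² = 5096.48/0.743740 − 637.0/0.636804 = 6852.50 − 1000.31 = 5852.19 kPa
ΔP = 5852.19 − 6386.57 = -534.4 kPa

ΔP ≈ -534.4 kPa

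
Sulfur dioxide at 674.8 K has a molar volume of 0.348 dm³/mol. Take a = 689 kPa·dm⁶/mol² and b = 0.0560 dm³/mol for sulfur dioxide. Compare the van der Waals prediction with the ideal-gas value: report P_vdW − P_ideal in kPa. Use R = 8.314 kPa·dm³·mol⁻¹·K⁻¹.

ΔP ≈ -2598 kPa

Ideal: P_ideal = RT/V_m = (8.314)(674.8)/0.348 = 16121.5 kPa
vdW: P = RT/(V_m − b) − a/V_m² = 5610.29/0.292000 − 689/0.121104 = 19213.3 − 5689.32 = 13524.0 kPa
ΔP = 13524.0 − 16121.5 = -2598 kPa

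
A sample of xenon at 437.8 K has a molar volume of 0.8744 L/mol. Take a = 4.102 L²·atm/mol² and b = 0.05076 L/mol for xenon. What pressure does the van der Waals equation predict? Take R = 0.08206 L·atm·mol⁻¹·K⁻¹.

P ≈ 38.25 atm

P = RT/(V_m − b) − a/V_m²
RT/(V_m − b) = (0.08206)(437.8)/(0.8744 − 0.05076) = 35.926/0.82364 = 43.619 atm
a/V_m² = 4.102/(0.8744)² = 5.3651 atm
P = 43.619 − 5.3651 = 38.25 atm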